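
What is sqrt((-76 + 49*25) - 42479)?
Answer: I*sqrt(41330) ≈ 203.3*I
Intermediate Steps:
sqrt((-76 + 49*25) - 42479) = sqrt((-76 + 1225) - 42479) = sqrt(1149 - 42479) = sqrt(-41330) = I*sqrt(41330)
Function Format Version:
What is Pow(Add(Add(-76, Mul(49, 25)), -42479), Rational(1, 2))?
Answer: Mul(I, Pow(41330, Rational(1, 2))) ≈ Mul(203.30, I)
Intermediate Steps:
Pow(Add(Add(-76, Mul(49, 25)), -42479), Rational(1, 2)) = Pow(Add(Add(-76, 1225), -42479), Rational(1, 2)) = Pow(Add(1149, -42479), Rational(1, 2)) = Pow(-41330, Rational(1, 2)) = Mul(I, Pow(41330, Rational(1, 2)))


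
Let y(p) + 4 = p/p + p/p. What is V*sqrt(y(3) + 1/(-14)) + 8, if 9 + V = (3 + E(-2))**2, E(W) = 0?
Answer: 8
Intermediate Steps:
V = 0 (V = -9 + (3 + 0)**2 = -9 + 3**2 = -9 + 9 = 0)
y(p) = -2 (y(p) = -4 + (p/p + p/p) = -4 + (1 + 1) = -4 + 2 = -2)
V*sqrt(y(3) + 1/(-14)) + 8 = 0*sqrt(-2 + 1/(-14)) + 8 = 0*sqrt(-2 - 1/14) + 8 = 0*sqrt(-29/14) + 8 = 0*(I*sqrt(406)/14) + 8 = 0 + 8 = 8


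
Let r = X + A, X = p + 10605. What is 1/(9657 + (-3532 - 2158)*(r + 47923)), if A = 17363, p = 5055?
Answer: -1/460573083 ≈ -2.1712e-9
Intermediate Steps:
X = 15660 (X = 5055 + 10605 = 15660)
r = 33023 (r = 15660 + 17363 = 33023)
1/(9657 + (-3532 - 2158)*(r + 47923)) = 1/(9657 + (-3532 - 2158)*(33023 + 47923)) = 1/(9657 - 5690*80946) = 1/(9657 - 460582740) = 1/(-460573083) = -1/460573083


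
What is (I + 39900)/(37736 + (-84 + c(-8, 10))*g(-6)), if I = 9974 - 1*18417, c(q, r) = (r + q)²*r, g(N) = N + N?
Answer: 31457/38264 ≈ 0.82210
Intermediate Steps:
g(N) = 2*N
c(q, r) = r*(q + r)² (c(q, r) = (q + r)²*r = r*(q + r)²)
I = -8443 (I = 9974 - 18417 = -8443)
(I + 39900)/(37736 + (-84 + c(-8, 10))*g(-6)) = (-8443 + 39900)/(37736 + (-84 + 10*(-8 + 10)²)*(2*(-6))) = 31457/(37736 + (-84 + 10*2²)*(-12)) = 31457/(37736 + (-84 + 10*4)*(-12)) = 31457/(37736 + (-84 + 40)*(-12)) = 31457/(37736 - 44*(-12)) = 31457/(37736 + 528) = 31457/38264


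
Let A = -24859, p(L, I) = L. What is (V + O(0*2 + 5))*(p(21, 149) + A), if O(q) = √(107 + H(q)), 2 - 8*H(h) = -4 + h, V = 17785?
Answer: -441743830 - 12419*√1714/2 ≈ -4.4200e+8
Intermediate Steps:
H(h) = ¾ - h/8 (H(h) = ¼ - (-4 + h)/8 = ¼ + (½ - h/8) = ¾ - h/8)
O(q) = √(431/4 - q/8) (O(q) = √(107 + (¾ - q/8)) = √(431/4 - q/8))
(V + O(0*2 + 5))*(p(21, 149) + A) = (17785 + √(1724 - 2*(0*2 + 5))/4)*(21 - 24859) = (17785 + √(1724 - 2*(0 + 5))/4)*(-24838) = (17785 + √(1724 - 2*5)/4)*(-24838) = (17785 + √(1724 - 10)/4)*(-24838) = (17785 + √1714/4)*(-24838) = -441743830 - 12419*√1714/2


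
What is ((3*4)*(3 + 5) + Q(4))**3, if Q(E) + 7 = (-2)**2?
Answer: 804357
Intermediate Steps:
Q(E) = -3 (Q(E) = -7 + (-2)**2 = -7 + 4 = -3)
((3*4)*(3 + 5) + Q(4))**3 = ((3*4)*(3 + 5) - 3)**3 = (12*8 - 3)**3 = (96 - 3)**3 = 93**3 = 804357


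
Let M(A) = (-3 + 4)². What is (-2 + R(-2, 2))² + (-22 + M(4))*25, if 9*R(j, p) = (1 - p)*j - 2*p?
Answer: -42125/81 ≈ -520.06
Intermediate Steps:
M(A) = 1 (M(A) = 1² = 1)
R(j, p) = -2*p/9 + j*(1 - p)/9 (R(j, p) = ((1 - p)*j - 2*p)/9 = (j*(1 - p) - 2*p)/9 = (-2*p + j*(1 - p))/9 = -2*p/9 + j*(1 - p)/9)
(-2 + R(-2, 2))² + (-22 + M(4))*25 = (-2 + (-2/9*2 + (⅑)*(-2) - ⅑*(-2)*2))² + (-22 + 1)*25 = (-2 + (-4/9 - 2/9 + 4/9))² - 21*25 = (-2 - 2/9)² - 525 = (-20/9)² - 525 = 400/81 - 525 = -42125/81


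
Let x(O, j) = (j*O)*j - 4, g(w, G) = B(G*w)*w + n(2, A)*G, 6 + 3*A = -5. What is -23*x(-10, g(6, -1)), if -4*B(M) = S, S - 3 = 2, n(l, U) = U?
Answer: 62491/18 ≈ 3471.7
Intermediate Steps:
A = -11/3 (A = -2 + (⅓)*(-5) = -2 - 5/3 = -11/3 ≈ -3.6667)
S = 5 (S = 3 + 2 = 5)
B(M) = -5/4 (B(M) = -¼*5 = -5/4)
g(w, G) = -11*G/3 - 5*w/4 (g(w, G) = -5*w/4 - 11*G/3 = -11*G/3 - 5*w/4)
x(O, j) = -4 + O*j² (x(O, j) = (O*j)*j - 4 = O*j² - 4 = -4 + O*j²)
-23*x(-10, g(6, -1)) = -23*(-4 - 10*(-11/3*(-1) - 5/4*6)²) = -23*(-4 - 10*(11/3 - 15/2)²) = -23*(-4 - 10*(-23/6)²) = -23*(-4 - 10*529/36) = -23*(-4 - 2645/18) = -23*(-2717/18) = 62491/18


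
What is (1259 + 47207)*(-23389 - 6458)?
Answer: -1446564702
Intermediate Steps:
(1259 + 47207)*(-23389 - 6458) = 48466*(-29847) = -1446564702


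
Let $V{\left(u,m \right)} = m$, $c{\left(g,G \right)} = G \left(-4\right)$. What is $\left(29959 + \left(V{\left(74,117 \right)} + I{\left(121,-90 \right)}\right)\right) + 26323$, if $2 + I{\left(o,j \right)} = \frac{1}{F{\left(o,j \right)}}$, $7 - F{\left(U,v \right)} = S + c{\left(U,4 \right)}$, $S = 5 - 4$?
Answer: $\frac{1240735}{22} \approx 56397.0$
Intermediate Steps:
$c{\left(g,G \right)} = - 4 G$
$S = 1$ ($S = 5 - 4 = 1$)
$F{\left(U,v \right)} = 22$ ($F{\left(U,v \right)} = 7 - \left(1 - 16\right) = 7 - -15 = 7 + 15 = 22$)
$I{\left(o,j \right)} = - \frac{43}{22}$ ($I{\left(o,j \right)} = -2 + \frac{1}{22} = - \frac{43}{22}$)
$\left(29959 + \left(V{\left(74,117 \right)} + I{\left(121,-90 \right)}\right)\right) + 26323 = \left(29959 + \left(117 - \frac{43}{22}\right)\right) + 26323 = \left(29959 + \frac{2531}{22}\right) + 26323 = \frac{661629}{22} + 26323 = \frac{1240735}{22}$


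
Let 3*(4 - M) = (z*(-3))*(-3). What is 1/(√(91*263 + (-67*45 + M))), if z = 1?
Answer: √20919/20919 ≈ 0.0069140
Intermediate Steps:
M = 1 (M = 4 - 1*(-3)*(-3)/3 = 4 - (-1)*(-3) = 4 - ⅓*9 = 4 - 3 = 1)
1/(√(91*263 + (-67*45 + M))) = 1/(√(91*263 + (-67*45 + 1))) = 1/(√(23933 + (-3015 + 1))) = 1/(√(23933 - 3014)) = 1/(√20919) = √20919/20919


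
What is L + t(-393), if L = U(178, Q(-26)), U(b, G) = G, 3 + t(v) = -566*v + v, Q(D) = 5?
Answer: 222047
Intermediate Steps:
t(v) = -3 - 565*v (t(v) = -3 + (-566*v + v) = -3 - 565*v)
L = 5
L + t(-393) = 5 + (-3 - 565*(-393)) = 5 + (-3 + 222045) = 5 + 222042 = 222047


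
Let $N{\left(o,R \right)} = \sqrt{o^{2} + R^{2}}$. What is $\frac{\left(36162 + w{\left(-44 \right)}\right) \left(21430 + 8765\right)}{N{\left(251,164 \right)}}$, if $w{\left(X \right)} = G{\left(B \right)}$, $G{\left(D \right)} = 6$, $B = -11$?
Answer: $\frac{1092092760 \sqrt{89897}}{89897} \approx 3.6424 \cdot 10^{6}$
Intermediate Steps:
$w{\left(X \right)} = 6$
$N{\left(o,R \right)} = \sqrt{R^{2} + o^{2}}$
$\frac{\left(36162 + w{\left(-44 \right)}\right) \left(21430 + 8765\right)}{N{\left(251,164 \right)}} = \frac{\left(36162 + 6\right) \left(21430 + 8765\right)}{\sqrt{164^{2} + 251^{2}}} = \frac{36168 \cdot 30195}{\sqrt{26896 + 63001}} = \frac{1092092760}{\sqrt{89897}} = 1092092760 \frac{\sqrt{89897}}{89897} = \frac{1092092760 \sqrt{89897}}{89897}$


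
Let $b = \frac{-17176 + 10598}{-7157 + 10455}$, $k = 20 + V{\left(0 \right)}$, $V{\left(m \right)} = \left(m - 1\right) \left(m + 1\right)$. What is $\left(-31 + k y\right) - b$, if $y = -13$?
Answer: $- \frac{455133}{1649} \approx -276.01$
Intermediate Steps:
$V{\left(m \right)} = \left(1 + m\right) \left(-1 + m\right)$ ($V{\left(m \right)} = \left(-1 + m\right) \left(1 + m\right) = \left(1 + m\right) \left(-1 + m\right)$)
$k = 19$ ($k = 20 - \left(1 - 0^{2}\right) = 20 + \left(-1 + 0\right) = 20 - 1 = 19$)
$b = - \frac{3289}{1649}$ ($b = - \frac{6578}{3298} = \left(-6578\right) \frac{1}{3298} = - \frac{3289}{1649} \approx -1.9945$)
$\left(-31 + k y\right) - b = \left(-31 + 19 \left(-13\right)\right) - - \frac{3289}{1649} = \left(-31 - 247\right) + \frac{3289}{1649} = -278 + \frac{3289}{1649} = - \frac{455133}{1649}$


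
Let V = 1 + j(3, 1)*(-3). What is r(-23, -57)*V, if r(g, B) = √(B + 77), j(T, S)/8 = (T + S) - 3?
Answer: -46*√5 ≈ -102.86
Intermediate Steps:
j(T, S) = -24 + 8*S + 8*T (j(T, S) = 8*((T + S) - 3) = 8*((S + T) - 3) = 8*(-3 + S + T) = -24 + 8*S + 8*T)
r(g, B) = √(77 + B)
V = -23 (V = 1 + (-24 + 8*1 + 8*3)*(-3) = 1 + (-24 + 8 + 24)*(-3) = 1 + 8*(-3) = 1 - 24 = -23)
r(-23, -57)*V = √(77 - 57)*(-23) = √20*(-23) = (2*√5)*(-23) = -46*√5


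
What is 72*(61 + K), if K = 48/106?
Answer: 234504/53 ≈ 4424.6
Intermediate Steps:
K = 24/53 (K = 48*(1/106) = 24/53 ≈ 0.45283)
72*(61 + K) = 72*(61 + 24/53) = 72*(3257/53) = 234504/53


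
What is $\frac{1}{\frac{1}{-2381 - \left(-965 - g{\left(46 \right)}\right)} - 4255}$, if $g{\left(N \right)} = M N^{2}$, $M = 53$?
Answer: $- \frac{110732}{471164659} \approx -0.00023502$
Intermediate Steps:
$g{\left(N \right)} = 53 N^{2}$
$\frac{1}{\frac{1}{-2381 - \left(-965 - g{\left(46 \right)}\right)} - 4255} = \frac{1}{\frac{1}{-2381 + \left(\left(53 \cdot 46^{2} + 1386\right) - 421\right)} - 4255} = \frac{1}{\frac{1}{-2381 + \left(\left(53 \cdot 2116 + 1386\right) - 421\right)} - 4255} = \frac{1}{\frac{1}{-2381 + \left(\left(112148 + 1386\right) - 421\right)} - 4255} = \frac{1}{\frac{1}{-2381 + \left(113534 - 421\right)} - 4255} = \frac{1}{\frac{1}{-2381 + 113113} - 4255} = \frac{1}{\frac{1}{110732} - 4255} = \frac{1}{- \frac{471164659}{110732}} = - \frac{110732}{471164659}$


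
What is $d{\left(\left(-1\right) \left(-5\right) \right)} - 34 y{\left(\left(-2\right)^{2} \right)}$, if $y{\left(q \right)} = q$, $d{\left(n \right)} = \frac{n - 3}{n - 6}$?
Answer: $-138$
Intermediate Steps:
$d{\left(n \right)} = \frac{-3 + n}{-6 + n}$
$d{\left(\left(-1\right) \left(-5\right) \right)} - 34 y{\left(\left(-2\right)^{2} \right)} = \frac{-3 - -5}{-6 - -5} - 34 \left(-2\right)^{2} = \frac{-3 + 5}{-6 + 5} - 136 = \frac{1}{-1} \cdot 2 - 136 = \left(-1\right) 2 - 136 = -2 - 136 = -138$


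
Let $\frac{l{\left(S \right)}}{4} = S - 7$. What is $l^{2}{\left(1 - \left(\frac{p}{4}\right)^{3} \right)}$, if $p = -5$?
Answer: $\frac{67081}{256} \approx 262.04$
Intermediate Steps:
$l{\left(S \right)} = -28 + 4 S$ ($l{\left(S \right)} = 4 \left(S - 7\right) = 4 \left(-7 + S\right) = -28 + 4 S$)
$l^{2}{\left(1 - \left(\frac{p}{4}\right)^{3} \right)} = \left(-28 + 4 \left(1 - \left(- \frac{5}{4}\right)^{3}\right)\right)^{2} = \left(-28 + 4 \left(1 - - \frac{125}{64}\right)\right)^{2} = \left(-28 + 4 \left(1 + \frac{125}{64}\right)\right)^{2} = \left(-28 + 4 \cdot \frac{189}{64}\right)^{2} = \left(-28 + \frac{189}{16}\right)^{2} = \left(- \frac{259}{16}\right)^{2} = \frac{67081}{256}$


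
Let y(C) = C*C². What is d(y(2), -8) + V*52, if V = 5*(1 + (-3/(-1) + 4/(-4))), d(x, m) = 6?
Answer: 786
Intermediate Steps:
y(C) = C³
V = 15 (V = 5*(1 + (-3*(-1) + 4*(-¼))) = 5*(1 + (3 - 1)) = 5*(1 + 2) = 5*3 = 15)
d(y(2), -8) + V*52 = 6 + 15*52 = 6 + 780 = 786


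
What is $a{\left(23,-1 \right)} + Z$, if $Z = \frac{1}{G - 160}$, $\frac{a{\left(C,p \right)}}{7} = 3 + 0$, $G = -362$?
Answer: $\frac{10961}{522} \approx 20.998$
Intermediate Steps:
$a{\left(C,p \right)} = 21$ ($a{\left(C,p \right)} = 7 \left(3 + 0\right) = 7 \cdot 3 = 21$)
$Z = - \frac{1}{522}$ ($Z = \frac{1}{-362 - 160} = \frac{1}{-522} = - \frac{1}{522} \approx -0.0019157$)
$a{\left(23,-1 \right)} + Z = 21 - \frac{1}{522} = \frac{10961}{522}$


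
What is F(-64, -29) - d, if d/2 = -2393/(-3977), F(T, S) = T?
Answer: -259314/3977 ≈ -65.203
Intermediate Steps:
d = 4786/3977 (d = 2*(-2393/(-3977)) = 2*(-2393*(-1/3977)) = 2*(2393/3977) = 4786/3977 ≈ 1.2034)
F(-64, -29) - d = -64 - 1*4786/3977 = -64 - 4786/3977 = -259314/3977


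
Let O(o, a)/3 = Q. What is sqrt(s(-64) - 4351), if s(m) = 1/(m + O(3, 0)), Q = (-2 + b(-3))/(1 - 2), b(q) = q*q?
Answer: 2*I*sqrt(7859015)/85 ≈ 65.962*I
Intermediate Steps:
b(q) = q**2
Q = -7 (Q = (-2 + (-3)**2)/(1 - 2) = (-2 + 9)/(-1) = 7*(-1) = -7)
O(o, a) = -21 (O(o, a) = 3*(-7) = -21)
s(m) = 1/(-21 + m) (s(m) = 1/(m - 21) = 1/(-21 + m))
sqrt(s(-64) - 4351) = sqrt(1/(-21 - 64) - 4351) = sqrt(1/(-85) - 4351) = sqrt(-1/85 - 4351) = sqrt(-369836/85) = 2*I*sqrt(7859015)/85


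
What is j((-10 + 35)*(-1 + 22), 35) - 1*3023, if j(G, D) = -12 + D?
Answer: -3000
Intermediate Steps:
j((-10 + 35)*(-1 + 22), 35) - 1*3023 = (-12 + 35) - 1*3023 = 23 - 3023 = -3000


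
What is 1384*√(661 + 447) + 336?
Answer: 336 + 2768*√277 ≈ 46405.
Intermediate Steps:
1384*√(661 + 447) + 336 = 1384*√1108 + 336 = 1384*(2*√277) + 336 = 2768*√277 + 336 = 336 + 2768*√277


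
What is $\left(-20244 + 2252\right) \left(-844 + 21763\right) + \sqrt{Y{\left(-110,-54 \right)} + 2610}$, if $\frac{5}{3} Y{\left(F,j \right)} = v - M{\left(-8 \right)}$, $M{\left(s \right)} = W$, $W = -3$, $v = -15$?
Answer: $-376374648 + \frac{3 \sqrt{7230}}{5} \approx -3.7637 \cdot 10^{8}$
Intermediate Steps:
$M{\left(s \right)} = -3$
$Y{\left(F,j \right)} = - \frac{36}{5}$ ($Y{\left(F,j \right)} = \frac{3 \left(-15 - -3\right)}{5} = \frac{3 \left(-15 + 3\right)}{5} = \frac{3}{5} \left(-12\right) = - \frac{36}{5}$)
$\left(-20244 + 2252\right) \left(-844 + 21763\right) + \sqrt{Y{\left(-110,-54 \right)} + 2610} = \left(-20244 + 2252\right) \left(-844 + 21763\right) + \sqrt{- \frac{36}{5} + 2610} = \left(-17992\right) 20919 + \sqrt{\frac{13014}{5}} = -376374648 + \frac{3 \sqrt{7230}}{5}$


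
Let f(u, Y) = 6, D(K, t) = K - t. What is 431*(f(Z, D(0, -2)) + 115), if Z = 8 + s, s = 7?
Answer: 52151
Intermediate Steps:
Z = 15 (Z = 8 + 7 = 15)
431*(f(Z, D(0, -2)) + 115) = 431*(6 + 115) = 431*121 = 52151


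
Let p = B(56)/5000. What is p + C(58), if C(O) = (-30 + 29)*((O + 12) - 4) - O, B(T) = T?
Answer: -77493/625 ≈ -123.99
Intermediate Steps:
C(O) = -8 - 2*O (C(O) = -((12 + O) - 4) - O = -(8 + O) - O = (-8 - O) - O = -8 - 2*O)
p = 7/625 (p = 56/5000 = 56*(1/5000) = 7/625 ≈ 0.011200)
p + C(58) = 7/625 + (-8 - 2*58) = 7/625 + (-8 - 116) = 7/625 - 124 = -77493/625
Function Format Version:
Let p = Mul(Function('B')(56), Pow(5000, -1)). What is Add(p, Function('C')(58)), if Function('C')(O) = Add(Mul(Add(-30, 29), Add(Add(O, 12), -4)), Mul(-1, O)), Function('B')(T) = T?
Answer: Rational(-77493, 625) ≈ -123.99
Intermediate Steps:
Function('C')(O) = Add(-8, Mul(-2, O)) (Function('C')(O) = Add(Mul(-1, Add(Add(12, O), -4)), Mul(-1, O)) = Add(Mul(-1, Add(8, O)), Mul(-1, O)) = Add(Add(-8, Mul(-1, O)), Mul(-1, O)) = Add(-8, Mul(-2, O)))
p = Rational(7, 625) (p = Mul(56, Pow(5000, -1)) = Mul(56, Rational(1, 5000)) = Rational(7, 625) ≈ 0.011200)
Add(p, Function('C')(58)) = Add(Rational(7, 625), Add(-8, Mul(-2, 58))) = Add(Rational(7, 625), Add(-8, -116)) = Add(Rational(7, 625), -124) = Rational(-77493, 625)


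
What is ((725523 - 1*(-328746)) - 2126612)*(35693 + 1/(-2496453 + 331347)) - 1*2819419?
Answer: -82875836787958165/2165106 ≈ -3.8278e+10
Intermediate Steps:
((725523 - 1*(-328746)) - 2126612)*(35693 + 1/(-2496453 + 331347)) - 1*2819419 = ((725523 + 328746) - 2126612)*(35693 + 1/(-2165106)) - 2819419 = (1054269 - 2126612)*(35693 - 1/2165106) - 2819419 = -1072343*77279128457/2165106 - 2819419 = -82869732446964751/2165106 - 2819419 = -82875836787958165/2165106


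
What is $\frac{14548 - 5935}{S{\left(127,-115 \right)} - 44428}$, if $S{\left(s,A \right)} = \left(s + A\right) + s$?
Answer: $- \frac{957}{4921} \approx -0.19447$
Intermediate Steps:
$S{\left(s,A \right)} = A + 2 s$ ($S{\left(s,A \right)} = \left(A + s\right) + s = A + 2 s$)
$\frac{14548 - 5935}{S{\left(127,-115 \right)} - 44428} = \frac{14548 - 5935}{\left(-115 + 2 \cdot 127\right) - 44428} = \frac{8613}{\left(-115 + 254\right) - 44428} = \frac{8613}{139 - 44428} = \frac{8613}{-44289} = 8613 \left(- \frac{1}{44289}\right) = - \frac{957}{4921}$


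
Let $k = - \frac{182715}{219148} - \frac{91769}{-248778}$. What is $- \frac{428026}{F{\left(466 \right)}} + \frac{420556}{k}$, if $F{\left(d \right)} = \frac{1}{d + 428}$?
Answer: $- \frac{4860563174105146908}{12672239729} \approx -3.8356 \cdot 10^{8}$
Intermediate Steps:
$k = - \frac{12672239729}{27259600572}$ ($k = \left(-182715\right) \frac{1}{219148} - - \frac{91769}{248778} = - \frac{182715}{219148} + \frac{91769}{248778} = - \frac{12672239729}{27259600572} \approx -0.46487$)
$F{\left(d \right)} = \frac{1}{428 + d}$
$- \frac{428026}{F{\left(466 \right)}} + \frac{420556}{k} = - \frac{428026}{\frac{1}{428 + 466}} + \frac{420556}{- \frac{12672239729}{27259600572}} = - \frac{428026}{\frac{1}{894}} + 420556 \left(- \frac{27259600572}{12672239729}\right) = - 428026 \frac{1}{\frac{1}{894}} - \frac{11464188578158032}{12672239729} = \left(-428026\right) 894 - \frac{11464188578158032}{12672239729} = -382655244 - \frac{11464188578158032}{12672239729} = - \frac{4860563174105146908}{12672239729}$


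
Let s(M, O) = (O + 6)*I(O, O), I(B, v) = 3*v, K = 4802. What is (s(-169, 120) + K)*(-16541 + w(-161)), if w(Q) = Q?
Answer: -837805724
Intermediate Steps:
s(M, O) = 3*O*(6 + O) (s(M, O) = (O + 6)*(3*O) = (6 + O)*(3*O) = 3*O*(6 + O))
(s(-169, 120) + K)*(-16541 + w(-161)) = (3*120*(6 + 120) + 4802)*(-16541 - 161) = (3*120*126 + 4802)*(-16702) = (45360 + 4802)*(-16702) = 50162*(-16702) = -837805724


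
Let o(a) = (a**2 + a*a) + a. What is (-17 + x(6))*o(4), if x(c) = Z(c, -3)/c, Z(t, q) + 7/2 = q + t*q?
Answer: -759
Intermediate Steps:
Z(t, q) = -7/2 + q + q*t (Z(t, q) = -7/2 + (q + t*q) = -7/2 + (q + q*t) = -7/2 + q + q*t)
x(c) = (-13/2 - 3*c)/c (x(c) = (-7/2 - 3 - 3*c)/c = (-13/2 - 3*c)/c)
o(a) = a + 2*a**2 (o(a) = (a**2 + a**2) + a = 2*a**2 + a = a + 2*a**2)
(-17 + x(6))*o(4) = (-17 + (-3 - 13/2/6))*(4*(1 + 2*4)) = (-17 + (-3 - 13/2*1/6))*(4*(1 + 8)) = (-17 + (-3 - 13/12))*(4*9) = (-17 - 49/12)*36 = -253/12*36 = -759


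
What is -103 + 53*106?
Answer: 5515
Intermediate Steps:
-103 + 53*106 = -103 + 5618 = 5515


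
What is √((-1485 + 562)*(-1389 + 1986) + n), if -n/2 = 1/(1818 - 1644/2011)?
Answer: I*√1839658759444201146/1827177 ≈ 742.31*I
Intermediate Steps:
n = -2011/1827177 (n = -2/(1818 - 1644/2011) = -2/3654354/2011 = -2*2011/3654354 = -2011/1827177 ≈ -0.0011006)
√((-1485 + 562)*(-1389 + 1986) + n) = √((-1485 + 562)*(-1389 + 1986) - 2011/1827177) = √(-923*597 - 2011/1827177) = √(-551031 - 2011/1827177) = √(-1006831171498/1827177) = I*√1839658759444201146/1827177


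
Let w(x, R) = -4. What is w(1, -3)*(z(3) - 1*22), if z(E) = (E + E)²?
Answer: -56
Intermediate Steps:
z(E) = 4*E² (z(E) = (2*E)² = 4*E²)
w(1, -3)*(z(3) - 1*22) = -4*(4*3² - 1*22) = -4*(4*9 - 22) = -4*(36 - 22) = -4*14 = -56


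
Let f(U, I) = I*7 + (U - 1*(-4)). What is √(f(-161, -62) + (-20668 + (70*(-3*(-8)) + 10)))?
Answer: I*√19569 ≈ 139.89*I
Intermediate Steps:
f(U, I) = 4 + U + 7*I (f(U, I) = 7*I + (U + 4) = 7*I + (4 + U) = 4 + U + 7*I)
√(f(-161, -62) + (-20668 + (70*(-3*(-8)) + 10))) = √((4 - 161 + 7*(-62)) + (-20668 + (70*(-3*(-8)) + 10))) = √((4 - 161 - 434) + (-20668 + (70*24 + 10))) = √(-591 + (-20668 + (1680 + 10))) = √(-591 + (-20668 + 1690)) = √(-591 - 18978) = √(-19569) = I*√19569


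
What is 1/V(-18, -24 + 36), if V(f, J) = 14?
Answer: 1/14 ≈ 0.071429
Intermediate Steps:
1/V(-18, -24 + 36) = 1/14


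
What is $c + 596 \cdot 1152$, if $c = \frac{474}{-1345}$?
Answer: $\frac{923465766}{1345} \approx 6.8659 \cdot 10^{5}$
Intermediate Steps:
$c = - \frac{474}{1345}$ ($c = 474 \left(- \frac{1}{1345}\right) = - \frac{474}{1345} \approx -0.35242$)
$c + 596 \cdot 1152 = - \frac{474}{1345} + 596 \cdot 1152 = - \frac{474}{1345} + 686592 = \frac{923465766}{1345}$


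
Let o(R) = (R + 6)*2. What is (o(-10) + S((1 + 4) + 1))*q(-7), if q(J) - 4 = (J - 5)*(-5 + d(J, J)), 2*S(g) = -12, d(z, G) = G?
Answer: -2072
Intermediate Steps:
S(g) = -6 (S(g) = (½)*(-12) = -6)
q(J) = 4 + (-5 + J)² (q(J) = 4 + (J - 5)*(-5 + J) = 4 + (-5 + J)*(-5 + J) = 4 + (-5 + J)²)
o(R) = 12 + 2*R (o(R) = (6 + R)*2 = 12 + 2*R)
(o(-10) + S((1 + 4) + 1))*q(-7) = ((12 + 2*(-10)) - 6)*(29 + (-7)² - 10*(-7)) = ((12 - 20) - 6)*(29 + 49 + 70) = (-8 - 6)*148 = -14*148 = -2072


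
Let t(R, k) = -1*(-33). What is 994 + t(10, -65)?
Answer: 1027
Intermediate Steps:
t(R, k) = 33
994 + t(10, -65) = 994 + 33 = 1027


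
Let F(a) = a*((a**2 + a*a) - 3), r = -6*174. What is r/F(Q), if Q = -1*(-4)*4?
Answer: -261/2036 ≈ -0.12819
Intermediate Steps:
Q = 16 (Q = 4*4 = 16)
r = -1044
F(a) = a*(-3 + 2*a**2) (F(a) = a*((a**2 + a**2) - 3) = a*(2*a**2 - 3) = a*(-3 + 2*a**2))
r/F(Q) = -1044*1/(16*(-3 + 2*16**2)) = -1044*1/(16*(-3 + 2*256)) = -1044*1/(16*(-3 + 512)) = -1044/(16*509) = -1044/8144 = -1044*1/8144 = -261/2036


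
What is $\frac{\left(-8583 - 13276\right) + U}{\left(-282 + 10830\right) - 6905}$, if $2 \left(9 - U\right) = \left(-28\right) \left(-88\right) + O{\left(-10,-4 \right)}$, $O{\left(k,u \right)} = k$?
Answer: $- \frac{23077}{3643} \approx -6.3346$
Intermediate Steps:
$U = -1218$ ($U = 9 - \frac{\left(-28\right) \left(-88\right) - 10}{2} = 9 - \frac{2464 - 10}{2} = 9 - 1227 = -1218$)
$\frac{\left(-8583 - 13276\right) + U}{\left(-282 + 10830\right) - 6905} = \frac{\left(-8583 - 13276\right) - 1218}{\left(-282 + 10830\right) - 6905} = \frac{-21859 - 1218}{10548 - 6905} = - \frac{23077}{3643}$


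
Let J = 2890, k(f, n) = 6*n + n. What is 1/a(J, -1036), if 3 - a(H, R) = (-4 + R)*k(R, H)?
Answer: 1/21039203 ≈ 4.7530e-8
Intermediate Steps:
k(f, n) = 7*n
a(H, R) = 3 - 7*H*(-4 + R) (a(H, R) = 3 - (-4 + R)*7*H = 3 - 7*H*(-4 + R))
1/a(J, -1036) = 1/(3 + 28*2890 - 7*2890*(-1036)) = 1/(3 + 80920 + 20958280) = 1/21039203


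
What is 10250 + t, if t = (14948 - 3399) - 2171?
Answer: 19628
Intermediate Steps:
t = 9378 (t = 11549 - 2171 = 9378)
10250 + t = 10250 + 9378 = 19628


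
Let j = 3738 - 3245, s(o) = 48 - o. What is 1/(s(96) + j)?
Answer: 1/445 ≈ 0.0022472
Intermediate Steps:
j = 493
1/(s(96) + j) = 1/((48 - 1*96) + 493) = 1/((48 - 96) + 493) = 1/(-48 + 493) = 1/445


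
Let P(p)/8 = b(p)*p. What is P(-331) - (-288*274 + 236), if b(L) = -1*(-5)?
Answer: 65436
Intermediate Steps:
b(L) = 5
P(p) = 40*p (P(p) = 8*(5*p) = 40*p)
P(-331) - (-288*274 + 236) = 40*(-331) - (-288*274 + 236) = -13240 - (-78912 + 236) = -13240 - 1*(-78676) = -13240 + 78676 = 65436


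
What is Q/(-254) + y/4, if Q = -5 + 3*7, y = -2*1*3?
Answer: -397/254 ≈ -1.5630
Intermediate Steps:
y = -6 (y = -2*3 = -6)
Q = 16 (Q = -5 + 21 = 16)
Q/(-254) + y/4 = 16/(-254) - 6/4 = 16*(-1/254) - 6*¼ = -8/127 - 3/2 = -397/254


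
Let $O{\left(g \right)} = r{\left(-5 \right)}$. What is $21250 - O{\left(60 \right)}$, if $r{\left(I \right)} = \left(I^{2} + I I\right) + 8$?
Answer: $21192$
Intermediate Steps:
$r{\left(I \right)} = 8 + 2 I^{2}$ ($r{\left(I \right)} = \left(I^{2} + I^{2}\right) + 8 = 2 I^{2} + 8 = 8 + 2 I^{2}$)
$O{\left(g \right)} = 58$ ($O{\left(g \right)} = 8 + 2 \left(-5\right)^{2} = 8 + 2 \cdot 25 = 8 + 50 = 58$)
$21250 - O{\left(60 \right)} = 21250 - 58 = 21192$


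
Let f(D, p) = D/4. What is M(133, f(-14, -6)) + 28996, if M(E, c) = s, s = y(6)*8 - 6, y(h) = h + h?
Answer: 29086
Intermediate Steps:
y(h) = 2*h
f(D, p) = D/4 (f(D, p) = D*(1/4) = D/4)
s = 90 (s = (2*6)*8 - 6 = 12*8 - 6 = 96 - 6 = 90)
M(E, c) = 90
M(133, f(-14, -6)) + 28996 = 90 + 28996 = 29086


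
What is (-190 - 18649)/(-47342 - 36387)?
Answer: 18839/83729 ≈ 0.22500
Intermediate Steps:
(-190 - 18649)/(-47342 - 36387) = -18839/(-83729) = -18839*(-1/83729) = 18839/83729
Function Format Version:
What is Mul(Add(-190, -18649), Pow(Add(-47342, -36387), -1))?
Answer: Rational(18839, 83729) ≈ 0.22500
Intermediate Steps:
Mul(Add(-190, -18649), Pow(Add(-47342, -36387), -1)) = Mul(-18839, Pow(-83729, -1)) = Mul(-18839, Rational(-1, 83729)) = Rational(18839, 83729)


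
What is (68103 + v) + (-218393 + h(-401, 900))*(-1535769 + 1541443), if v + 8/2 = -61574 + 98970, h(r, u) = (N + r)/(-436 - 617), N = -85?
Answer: -16107698987/13 ≈ -1.2391e+9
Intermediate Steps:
h(r, u) = 85/1053 - r/1053 (h(r, u) = (-85 + r)/(-436 - 617) = (-85 + r)/(-1053) = (-85 + r)*(-1/1053) = 85/1053 - r/1053)
v = 37392 (v = -4 + (-61574 + 98970) = -4 + 37396 = 37392)
(68103 + v) + (-218393 + h(-401, 900))*(-1535769 + 1541443) = (68103 + 37392) + (-218393 + (85/1053 - 1/1053*(-401)))*(-1535769 + 1541443) = 105495 + (-218393 + (85/1053 + 401/1053))*5674 = 105495 + (-218393 + 6/13)*5674 = 105495 - 2839103/13*5674 = 105495 - 16109070422/13 = -16107698987/13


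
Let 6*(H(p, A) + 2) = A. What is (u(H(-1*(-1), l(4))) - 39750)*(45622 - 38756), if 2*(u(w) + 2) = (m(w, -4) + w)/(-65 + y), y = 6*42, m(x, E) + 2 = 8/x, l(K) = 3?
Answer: -306235756253/1122 ≈ -2.7294e+8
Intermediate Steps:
m(x, E) = -2 + 8/x
H(p, A) = -2 + A/6
y = 252
u(w) = -375/187 + w/374 + 4/(187*w) (u(w) = -2 + (((-2 + 8/w) + w)/(-65 + 252))/2 = -2 + ((-2 + w + 8/w)/187)/2 = -2 + ((-2 + w + 8/w)*(1/187))/2 = -2 + (-2/187 + w/187 + 8/(187*w))/2 = -2 + (-1/187 + w/374 + 4/(187*w)) = -375/187 + w/374 + 4/(187*w))
(u(H(-1*(-1), l(4))) - 39750)*(45622 - 38756) = ((8 + (-2 + (⅙)*3)*(-750 + (-2 + (⅙)*3)))/(374*(-2 + (⅙)*3)) - 39750)*(45622 - 38756) = ((8 + (-2 + ½)*(-750 + (-2 + ½)))/(374*(-2 + ½)) - 39750)*6866 = ((8 - 3*(-750 - 3/2)/2)/(374*(-3/2)) - 39750)*6866 = ((1/374)*(-⅔)*(8 - 3/2*(-1503/2)) - 39750)*6866 = ((1/374)*(-⅔)*(8 + 4509/4) - 39750)*6866 = ((1/374)*(-⅔)*(4541/4) - 39750)*6866 = (-4541/2244 - 39750)*6866 = -89203541/2244*6866 = -306235756253/1122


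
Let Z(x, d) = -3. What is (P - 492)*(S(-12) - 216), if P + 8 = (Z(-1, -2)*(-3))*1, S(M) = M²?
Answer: 35352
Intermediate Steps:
P = 1 (P = -8 - 3*(-3)*1 = -8 + 9*1 = -8 + 9 = 1)
(P - 492)*(S(-12) - 216) = (1 - 492)*((-12)² - 216) = -491*(144 - 216) = -491*(-72) = 35352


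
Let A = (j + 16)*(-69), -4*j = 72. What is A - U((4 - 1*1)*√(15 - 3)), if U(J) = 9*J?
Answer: 138 - 54*√3 ≈ 44.469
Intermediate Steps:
j = -18 (j = -¼*72 = -18)
A = 138 (A = (-18 + 16)*(-69) = -2*(-69) = 138)
A - U((4 - 1*1)*√(15 - 3)) = 138 - 9*(4 - 1*1)*√(15 - 3) = 138 - 9*(4 - 1)*√12 = 138 - 9*3*(2*√3) = 138 - 9*6*√3 = 138 - 54*√3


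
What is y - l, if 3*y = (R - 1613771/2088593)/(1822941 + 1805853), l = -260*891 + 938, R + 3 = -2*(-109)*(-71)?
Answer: 2622988563360758884/11368610620263 ≈ 2.3072e+5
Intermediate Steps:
R = -15481 (R = -3 - 2*(-109)*(-71) = -3 + 218*(-71) = -3 - 15478 = -15481)
l = -230722 (l = -231660 + 938 = -230722)
y = -16167561002/11368610620263 (y = ((-15481 - 1613771/2088593)/(1822941 + 1805853))/3 = ((-15481 - 1613771*1/2088593)/3628794)/3 = ((-15481 - 1613771/2088593)*(1/3628794))/3 = (-32335122004/2088593*1/3628794)/3 = (1/3)*(-16167561002/3789536873421) = -16167561002/11368610620263 ≈ -0.0014221)
y - l = -16167561002/11368610620263 - 1*(-230722) = -16167561002/11368610620263 + 230722 = 2622988563360758884/11368610620263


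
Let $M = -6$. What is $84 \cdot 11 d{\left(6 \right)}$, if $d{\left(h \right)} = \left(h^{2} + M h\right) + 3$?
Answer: $2772$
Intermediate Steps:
$d{\left(h \right)} = 3 + h^{2} - 6 h$ ($d{\left(h \right)} = \left(h^{2} - 6 h\right) + 3 = 3 + h^{2} - 6 h$)
$84 \cdot 11 d{\left(6 \right)} = 84 \cdot 11 \left(3 + 6^{2} - 36\right) = 924 \left(3 + 36 - 36\right) = 924 \cdot 3 = 2772$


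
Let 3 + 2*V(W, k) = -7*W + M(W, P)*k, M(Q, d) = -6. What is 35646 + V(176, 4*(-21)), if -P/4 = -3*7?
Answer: 70561/2 ≈ 35281.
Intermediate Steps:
P = 84 (P = -(-12)*7 = -4*(-21) = 84)
V(W, k) = -3/2 - 3*k - 7*W/2 (V(W, k) = -3/2 + (-7*W - 6*k)/2 = -3/2 + (-3*k - 7*W/2) = -3/2 - 3*k - 7*W/2)
35646 + V(176, 4*(-21)) = 35646 + (-3/2 - 12*(-21) - 7/2*176) = 35646 + (-3/2 - 3*(-84) - 616) = 35646 + (-3/2 + 252 - 616) = 35646 - 731/2 = 70561/2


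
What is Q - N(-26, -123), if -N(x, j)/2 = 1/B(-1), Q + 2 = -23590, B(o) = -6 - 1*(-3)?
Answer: -70778/3 ≈ -23593.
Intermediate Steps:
B(o) = -3 (B(o) = -6 + 3 = -3)
Q = -23592 (Q = -2 - 23590 = -23592)
N(x, j) = ⅔ (N(x, j) = -2/(-3) = -2*(-⅓) = ⅔)
Q - N(-26, -123) = -23592 - 1*⅔ = -23592 - ⅔ = -70778/3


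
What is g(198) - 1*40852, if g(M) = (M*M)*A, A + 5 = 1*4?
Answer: -80056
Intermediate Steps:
A = -1 (A = -5 + 1*4 = -5 + 4 = -1)
g(M) = -M**2 (g(M) = (M*M)*(-1) = M**2*(-1) = -M**2)
g(198) - 1*40852 = -1*198**2 - 1*40852 = -1*39204 - 40852 = -39204 - 40852 = -80056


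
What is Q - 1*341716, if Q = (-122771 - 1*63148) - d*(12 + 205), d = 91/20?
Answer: -10572447/20 ≈ -5.2862e+5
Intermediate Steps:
d = 91/20 (d = 91*(1/20) = 91/20 ≈ 4.5500)
Q = -3738127/20 (Q = (-122771 - 1*63148) - 91*(12 + 205)/20 = (-122771 - 63148) - 91*217/20 = -185919 - 1*19747/20 = -185919 - 19747/20 = -3738127/20 ≈ -1.8691e+5)
Q - 1*341716 = -3738127/20 - 1*341716 = -3738127/20 - 341716 = -10572447/20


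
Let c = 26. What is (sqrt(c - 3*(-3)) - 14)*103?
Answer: -1442 + 103*sqrt(35) ≈ -832.64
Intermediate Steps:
(sqrt(c - 3*(-3)) - 14)*103 = (sqrt(26 - 3*(-3)) - 14)*103 = (sqrt(26 + 9) - 14)*103 = (sqrt(35) - 14)*103 = (-14 + sqrt(35))*103 = -1442 + 103*sqrt(35)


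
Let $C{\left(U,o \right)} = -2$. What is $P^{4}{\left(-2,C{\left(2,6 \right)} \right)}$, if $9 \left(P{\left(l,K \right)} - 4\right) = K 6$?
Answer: $\frac{4096}{81} \approx 50.568$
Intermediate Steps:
$P{\left(l,K \right)} = 4 + \frac{2 K}{3}$ ($P{\left(l,K \right)} = 4 + \frac{K 6}{9} = 4 + \frac{6 K}{9} = 4 + \frac{2 K}{3}$)
$P^{4}{\left(-2,C{\left(2,6 \right)} \right)} = \left(4 + \frac{2}{3} \left(-2\right)\right)^{4} = \left(4 - \frac{4}{3}\right)^{4} = \left(\frac{8}{3}\right)^{4} = \frac{4096}{81}$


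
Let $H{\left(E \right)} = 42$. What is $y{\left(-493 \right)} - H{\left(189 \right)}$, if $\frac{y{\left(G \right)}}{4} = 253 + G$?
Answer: $-1002$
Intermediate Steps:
$y{\left(G \right)} = 1012 + 4 G$ ($y{\left(G \right)} = 4 \left(253 + G\right) = 1012 + 4 G$)
$y{\left(-493 \right)} - H{\left(189 \right)} = \left(1012 + 4 \left(-493\right)\right) - 42 = \left(1012 - 1972\right) - 42 = -960 - 42 = -1002$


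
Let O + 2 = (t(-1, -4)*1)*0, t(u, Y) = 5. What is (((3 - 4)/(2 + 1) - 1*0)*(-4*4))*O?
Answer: -32/3 ≈ -10.667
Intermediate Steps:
O = -2 (O = -2 + (5*1)*0 = -2 + 5*0 = -2 + 0 = -2)
(((3 - 4)/(2 + 1) - 1*0)*(-4*4))*O = (((3 - 4)/(2 + 1) - 1*0)*(-4*4))*(-2) = ((-1/3 + 0)*(-16))*(-2) = ((-1*⅓ + 0)*(-16))*(-2) = ((-⅓ + 0)*(-16))*(-2) = -⅓*(-16)*(-2) = (16/3)*(-2) = -32/3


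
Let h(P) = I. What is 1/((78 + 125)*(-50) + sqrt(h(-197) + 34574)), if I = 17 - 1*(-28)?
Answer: -10150/102987881 - sqrt(34619)/102987881 ≈ -0.00010036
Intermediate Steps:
I = 45 (I = 17 + 28 = 45)
h(P) = 45
1/((78 + 125)*(-50) + sqrt(h(-197) + 34574)) = 1/((78 + 125)*(-50) + sqrt(45 + 34574)) = 1/(203*(-50) + sqrt(34619)) = 1/(-10150 + sqrt(34619))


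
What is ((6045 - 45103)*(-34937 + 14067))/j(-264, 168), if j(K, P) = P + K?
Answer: -203785115/24 ≈ -8.4910e+6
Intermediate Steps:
j(K, P) = K + P
((6045 - 45103)*(-34937 + 14067))/j(-264, 168) = ((6045 - 45103)*(-34937 + 14067))/(-264 + 168) = -39058*(-20870)/(-96) = 815140460*(-1/96) = -203785115/24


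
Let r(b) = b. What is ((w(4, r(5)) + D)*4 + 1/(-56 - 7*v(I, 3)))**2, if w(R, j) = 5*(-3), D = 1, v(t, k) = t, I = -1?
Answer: 7535025/2401 ≈ 3138.3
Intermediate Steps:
w(R, j) = -15
((w(4, r(5)) + D)*4 + 1/(-56 - 7*v(I, 3)))**2 = ((-15 + 1)*4 + 1/(-56 - 7*(-1)))**2 = (-14*4 + 1/(-56 + 7))**2 = (-56 + 1/(-49))**2 = (-56 - 1/49)**2 = (-2745/49)**2 = 7535025/2401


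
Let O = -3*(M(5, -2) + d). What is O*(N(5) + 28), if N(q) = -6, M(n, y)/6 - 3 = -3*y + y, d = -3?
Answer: -2574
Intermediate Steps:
M(n, y) = 18 - 12*y (M(n, y) = 18 + 6*(-3*y + y) = 18 + 6*(-2*y) = 18 - 12*y)
O = -117 (O = -3*((18 - 12*(-2)) - 3) = -3*((18 + 24) - 3) = -3*(42 - 3) = -3*39 = -117)
O*(N(5) + 28) = -117*(-6 + 28) = -117*22 = -2574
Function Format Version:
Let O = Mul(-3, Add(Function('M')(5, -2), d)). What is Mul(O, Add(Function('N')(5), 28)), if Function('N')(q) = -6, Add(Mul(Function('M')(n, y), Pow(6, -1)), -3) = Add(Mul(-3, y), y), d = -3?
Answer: -2574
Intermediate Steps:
Function('M')(n, y) = Add(18, Mul(-12, y)) (Function('M')(n, y) = Add(18, Mul(6, Add(Mul(-3, y), y))) = Add(18, Mul(6, Mul(-2, y))) = Add(18, Mul(-12, y)))
O = -117 (O = Mul(-3, Add(Add(18, Mul(-12, -2)), -3)) = Mul(-3, Add(Add(18, 24), -3)) = Mul(-3, Add(42, -3)) = Mul(-3, 39) = -117)
Mul(O, Add(Function('N')(5), 28)) = Mul(-117, Add(-6, 28)) = Mul(-117, 22) = -2574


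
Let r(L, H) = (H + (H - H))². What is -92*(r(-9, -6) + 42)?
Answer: -7176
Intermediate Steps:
r(L, H) = H² (r(L, H) = (H + 0)² = H²)
-92*(r(-9, -6) + 42) = -92*((-6)² + 42) = -92*(36 + 42) = -92*78 = -7176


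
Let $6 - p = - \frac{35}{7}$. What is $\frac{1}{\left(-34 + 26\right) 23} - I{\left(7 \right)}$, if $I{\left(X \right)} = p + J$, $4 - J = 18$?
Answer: $\frac{551}{184} \approx 2.9946$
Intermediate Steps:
$J = -14$ ($J = 4 - 18 = -14$)
$p = 11$ ($p = 6 - - \frac{35}{7} = 6 - \left(-35\right) \frac{1}{7} = 6 - -5 = 6 + 5 = 11$)
$I{\left(X \right)} = -3$ ($I{\left(X \right)} = 11 - 14 = -3$)
$\frac{1}{\left(-34 + 26\right) 23} - I{\left(7 \right)} = \frac{1}{\left(-34 + 26\right) 23} - -3 = \frac{1}{\left(-8\right) 23} + 3 = \frac{1}{-184} + 3 = - \frac{1}{184} + 3 = \frac{551}{184}$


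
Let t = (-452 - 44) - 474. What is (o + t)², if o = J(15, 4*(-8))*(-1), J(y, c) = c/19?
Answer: 338486404/361 ≈ 9.3764e+5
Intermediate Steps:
J(y, c) = c/19 (J(y, c) = c*(1/19) = c/19)
t = -970 (t = -496 - 474 = -970)
o = 32/19 (o = ((4*(-8))/19)*(-1) = ((1/19)*(-32))*(-1) = -32/19*(-1) = 32/19 ≈ 1.6842)
(o + t)² = (32/19 - 970)² = (-18398/19)² = 338486404/361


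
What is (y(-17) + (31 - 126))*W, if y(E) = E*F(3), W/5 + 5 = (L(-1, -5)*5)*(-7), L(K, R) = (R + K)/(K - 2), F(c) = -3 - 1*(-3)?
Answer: 35625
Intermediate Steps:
F(c) = 0 (F(c) = -3 + 3 = 0)
L(K, R) = (K + R)/(-2 + K)
W = -375 (W = -25 + 5*((((-1 - 5)/(-2 - 1))*5)*(-7)) = -25 + 5*(((-6/(-3))*5)*(-7)) = -25 + 5*((-⅓*(-6)*5)*(-7)) = -25 + 5*((2*5)*(-7)) = -25 + 5*(10*(-7)) = -25 + 5*(-70) = -25 - 350 = -375)
y(E) = 0 (y(E) = E*0 = 0)
(y(-17) + (31 - 126))*W = (0 + (31 - 126))*(-375) = (0 - 95)*(-375) = -95*(-375) = 35625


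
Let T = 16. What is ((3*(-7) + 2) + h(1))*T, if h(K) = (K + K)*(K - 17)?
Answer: -816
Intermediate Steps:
h(K) = 2*K*(-17 + K) (h(K) = (2*K)*(-17 + K) = 2*K*(-17 + K))
((3*(-7) + 2) + h(1))*T = ((3*(-7) + 2) + 2*1*(-17 + 1))*16 = ((-21 + 2) + 2*1*(-16))*16 = (-19 - 32)*16 = -51*16 = -816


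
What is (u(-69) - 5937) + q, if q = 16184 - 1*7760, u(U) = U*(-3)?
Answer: 2694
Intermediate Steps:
u(U) = -3*U
q = 8424 (q = 16184 - 7760 = 8424)
(u(-69) - 5937) + q = (-3*(-69) - 5937) + 8424 = (207 - 5937) + 8424 = -5730 + 8424 = 2694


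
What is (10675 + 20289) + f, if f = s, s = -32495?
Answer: -1531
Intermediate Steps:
f = -32495
(10675 + 20289) + f = (10675 + 20289) - 32495 = 30964 - 32495 = -1531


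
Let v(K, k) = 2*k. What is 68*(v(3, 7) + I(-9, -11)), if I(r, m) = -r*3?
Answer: 2788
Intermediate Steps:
I(r, m) = -3*r
68*(v(3, 7) + I(-9, -11)) = 68*(2*7 - 3*(-9)) = 68*(14 + 27) = 68*41 = 2788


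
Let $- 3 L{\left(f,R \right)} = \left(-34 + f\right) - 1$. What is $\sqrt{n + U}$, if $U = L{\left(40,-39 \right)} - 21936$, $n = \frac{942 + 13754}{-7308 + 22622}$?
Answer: $\frac{i \sqrt{11575272896187}}{22971} \approx 148.11 i$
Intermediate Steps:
$L{\left(f,R \right)} = \frac{35}{3} - \frac{f}{3}$ ($L{\left(f,R \right)} = - \frac{\left(-34 + f\right) - 1}{3} = - \frac{-35 + f}{3} = \frac{35}{3} - \frac{f}{3}$)
$n = \frac{7348}{7657}$ ($n = \frac{14696}{15314} = 14696 \cdot \frac{1}{15314} = \frac{7348}{7657} \approx 0.95964$)
$U = - \frac{65813}{3}$ ($U = \left(\frac{35}{3} - \frac{40}{3}\right) - 21936 = - \frac{5}{3} - 21936 = - \frac{65813}{3} \approx -21938.0$)
$\sqrt{n + U} = \sqrt{\frac{7348}{7657} - \frac{65813}{3}} = \sqrt{- \frac{503908097}{22971}} = \frac{i \sqrt{11575272896187}}{22971}$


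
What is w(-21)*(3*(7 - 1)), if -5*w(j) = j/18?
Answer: 21/5 ≈ 4.2000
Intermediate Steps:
w(j) = -j/90 (w(j) = -j/(5*18) = -j/90)
w(-21)*(3*(7 - 1)) = (-1/90*(-21))*(3*(7 - 1)) = 7*(3*6)/30 = (7/30)*18 = 21/5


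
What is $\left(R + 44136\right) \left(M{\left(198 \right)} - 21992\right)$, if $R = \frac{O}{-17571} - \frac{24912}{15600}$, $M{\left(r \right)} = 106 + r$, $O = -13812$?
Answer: $- \frac{1822061710167896}{1903525} \approx -9.572 \cdot 10^{8}$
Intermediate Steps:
$R = - \frac{1543483}{1903525}$ ($R = - \frac{13812}{-17571} - \frac{24912}{15600} = \left(-13812\right) \left(- \frac{1}{17571}\right) - \frac{519}{325} = \frac{4604}{5857} - \frac{519}{325} = - \frac{1543483}{1903525} \approx -0.81085$)
$\left(R + 44136\right) \left(M{\left(198 \right)} - 21992\right) = \left(- \frac{1543483}{1903525} + 44136\right) \left(\left(106 + 198\right) - 21992\right) = \frac{84012435917 \left(304 - 21992\right)}{1903525} = \frac{84012435917}{1903525} \left(-21688\right) = - \frac{1822061710167896}{1903525}$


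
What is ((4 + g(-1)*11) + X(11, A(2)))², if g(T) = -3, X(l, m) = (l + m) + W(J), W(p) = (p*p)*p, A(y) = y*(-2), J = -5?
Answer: 21609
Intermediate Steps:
A(y) = -2*y
W(p) = p³ (W(p) = p²*p = p³)
X(l, m) = -125 + l + m (X(l, m) = (l + m) + (-5)³ = (l + m) - 125 = -125 + l + m)
((4 + g(-1)*11) + X(11, A(2)))² = ((4 - 3*11) + (-125 + 11 - 2*2))² = ((4 - 33) + (-125 + 11 - 4))² = (-29 - 118)² = (-147)² = 21609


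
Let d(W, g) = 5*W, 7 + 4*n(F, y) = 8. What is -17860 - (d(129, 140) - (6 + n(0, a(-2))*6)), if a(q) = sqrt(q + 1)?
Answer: -36995/2 ≈ -18498.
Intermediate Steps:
a(q) = sqrt(1 + q)
n(F, y) = 1/4 (n(F, y) = -7/4 + (1/4)*8 = -7/4 + 2 = 1/4)
-17860 - (d(129, 140) - (6 + n(0, a(-2))*6)) = -17860 - (5*129 - (6 + (1/4)*6)) = -17860 - (645 - (6 + 3/2)) = -17860 - (645 - 1*15/2) = -17860 - (645 - 15/2) = -17860 - 1*1275/2 = -17860 - 1275/2 = -36995/2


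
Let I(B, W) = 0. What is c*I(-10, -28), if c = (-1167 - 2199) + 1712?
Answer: 0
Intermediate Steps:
c = -1654 (c = -3366 + 1712 = -1654)
c*I(-10, -28) = -1654*0 = 0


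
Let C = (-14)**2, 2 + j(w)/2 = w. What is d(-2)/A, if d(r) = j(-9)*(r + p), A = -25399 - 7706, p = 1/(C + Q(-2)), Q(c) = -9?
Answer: -746/562785 ≈ -0.0013256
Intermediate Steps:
j(w) = -4 + 2*w
C = 196
p = 1/187 (p = 1/(196 - 9) = 1/187 ≈ 0.0053476)
A = -33105
d(r) = -2/17 - 22*r (d(r) = (-4 + 2*(-9))*(r + 1/187) = (-4 - 18)*(1/187 + r) = -22*(1/187 + r) = -2/17 - 22*r)
d(-2)/A = (-2/17 - 22*(-2))/(-33105) = (-2/17 + 44)*(-1/33105) = (746/17)*(-1/33105) = -746/562785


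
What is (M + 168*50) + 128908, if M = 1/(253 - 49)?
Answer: 28010833/204 ≈ 1.3731e+5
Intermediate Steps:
M = 1/204 ≈ 0.0049020
(M + 168*50) + 128908 = (1/204 + 168*50) + 128908 = (1/204 + 8400) + 128908 = 1713601/204 + 128908 = 28010833/204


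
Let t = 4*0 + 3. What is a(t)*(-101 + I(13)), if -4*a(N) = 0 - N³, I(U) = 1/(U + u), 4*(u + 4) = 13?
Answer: -133515/196 ≈ -681.20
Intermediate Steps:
u = -¾ (u = -4 + (¼)*13 = -4 + 13/4 = -¾ ≈ -0.75000)
t = 3 (t = 0 + 3 = 3)
I(U) = 1/(-¾ + U) (I(U) = 1/(U - ¾) = 1/(-¾ + U))
a(N) = N³/4 (a(N) = -(0 - N³)/4 = -(-1)*N³/4 = N³/4)
a(t)*(-101 + I(13)) = ((¼)*3³)*(-101 + 4/(-3 + 4*13)) = ((¼)*27)*(-101 + 4/(-3 + 52)) = 27*(-101 + 4/49)/4 = (27/4)*(-4945/49) = -133515/196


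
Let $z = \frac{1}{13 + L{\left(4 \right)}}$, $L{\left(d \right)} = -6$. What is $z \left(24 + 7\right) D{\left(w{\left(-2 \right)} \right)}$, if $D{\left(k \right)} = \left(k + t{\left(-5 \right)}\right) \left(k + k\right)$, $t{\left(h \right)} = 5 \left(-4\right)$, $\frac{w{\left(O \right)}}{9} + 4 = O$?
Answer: $\frac{247752}{7} \approx 35393.0$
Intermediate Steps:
$w{\left(O \right)} = -36 + 9 O$
$t{\left(h \right)} = -20$
$D{\left(k \right)} = 2 k \left(-20 + k\right)$ ($D{\left(k \right)} = \left(k - 20\right) \left(k + k\right) = \left(-20 + k\right) 2 k = 2 k \left(-20 + k\right)$)
$z = \frac{1}{7}$ ($z = \frac{1}{13 - 6} = \frac{1}{7} \approx 0.14286$)
$z \left(24 + 7\right) D{\left(w{\left(-2 \right)} \right)} = \frac{24 + 7}{7} \cdot 2 \left(-36 + 9 \left(-2\right)\right) \left(-20 + \left(-36 + 9 \left(-2\right)\right)\right) = \frac{1}{7} \cdot 31 \cdot 2 \left(-36 - 18\right) \left(-20 - 54\right) = \frac{31 \cdot 2 \left(-54\right) \left(-20 - 54\right)}{7} = \frac{31 \cdot 2 \left(-54\right) \left(-74\right)}{7} = \frac{31}{7} \cdot 7992 = \frac{247752}{7}$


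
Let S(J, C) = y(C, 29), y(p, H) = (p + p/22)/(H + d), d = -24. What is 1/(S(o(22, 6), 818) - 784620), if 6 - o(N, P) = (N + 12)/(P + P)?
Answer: -55/43144693 ≈ -1.2748e-6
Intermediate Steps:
o(N, P) = 6 - (12 + N)/(2*P) (o(N, P) = 6 - (N + 12)/(P + P) = 6 - (12 + N)/(2*P))
y(p, H) = 23*p/(22*(-24 + H)) (y(p, H) = (p + p/22)/(H - 24) = (p + p*(1/22))/(-24 + H) = (p + p/22)/(-24 + H) = (23*p/22)/(-24 + H) = 23*p/(22*(-24 + H)))
S(J, C) = 23*C/110 (S(J, C) = 23*C/(22*(-24 + 29)) = (23/22)*C/5 = (23/22)*C*(⅕) = 23*C/110)
1/(S(o(22, 6), 818) - 784620) = 1/((23/110)*818 - 784620) = 1/(9407/55 - 784620) = 1/(-43144693/55) = -55/43144693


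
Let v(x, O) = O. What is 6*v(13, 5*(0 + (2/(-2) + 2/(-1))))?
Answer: -90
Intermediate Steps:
6*v(13, 5*(0 + (2/(-2) + 2/(-1)))) = 6*(5*(0 + (2/(-2) + 2/(-1)))) = 6*(5*(0 + (2*(-½) + 2*(-1)))) = 6*(5*(0 + (-1 - 2))) = 6*(5*(0 - 3)) = 6*(5*(-3)) = 6*(-15) = -90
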